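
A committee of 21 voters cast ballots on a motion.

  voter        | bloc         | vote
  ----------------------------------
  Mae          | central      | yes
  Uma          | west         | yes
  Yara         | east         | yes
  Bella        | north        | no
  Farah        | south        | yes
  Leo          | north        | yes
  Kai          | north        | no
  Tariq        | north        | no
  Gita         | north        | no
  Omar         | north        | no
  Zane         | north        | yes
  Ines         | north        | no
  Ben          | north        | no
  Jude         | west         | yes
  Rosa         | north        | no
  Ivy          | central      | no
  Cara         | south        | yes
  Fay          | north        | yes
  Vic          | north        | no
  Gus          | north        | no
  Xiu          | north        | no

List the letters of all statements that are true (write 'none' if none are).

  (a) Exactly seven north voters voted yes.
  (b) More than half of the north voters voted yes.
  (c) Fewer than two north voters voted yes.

none

|A| = 14, |A ∩ B| = 3, |A ∖ B| = 11.
(a) |A ∩ B| = 7: fails.
(b) |A ∩ B| > |A ∖ B|: fails.
(c) |A ∩ B| < 2: fails.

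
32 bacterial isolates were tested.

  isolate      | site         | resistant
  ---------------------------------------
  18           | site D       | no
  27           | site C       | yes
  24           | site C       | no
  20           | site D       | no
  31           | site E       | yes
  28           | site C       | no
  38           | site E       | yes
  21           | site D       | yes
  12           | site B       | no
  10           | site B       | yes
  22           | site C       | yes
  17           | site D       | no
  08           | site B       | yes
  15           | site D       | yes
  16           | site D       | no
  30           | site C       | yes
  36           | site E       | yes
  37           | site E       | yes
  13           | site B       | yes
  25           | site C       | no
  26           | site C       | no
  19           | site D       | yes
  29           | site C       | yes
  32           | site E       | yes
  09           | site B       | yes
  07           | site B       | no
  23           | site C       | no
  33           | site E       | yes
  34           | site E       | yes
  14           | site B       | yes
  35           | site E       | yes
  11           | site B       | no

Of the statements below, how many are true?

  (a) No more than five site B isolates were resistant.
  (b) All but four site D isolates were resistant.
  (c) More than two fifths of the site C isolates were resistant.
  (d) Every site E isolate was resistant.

(a) site B: |A| = 8, |A ∩ B| = 5; needs |A ∩ B| ≤ 5 — true.
(b) site D: |A| = 7, |A ∩ B| = 3; needs |A ∖ B| = 4 — true.
(c) site C: |A| = 9, |A ∩ B| = 4; needs |A ∩ B| / |A| > 2/5 — true.
(d) site E: |A| = 8, |A ∩ B| = 8; needs A ⊆ B, i.e. every element of A is in B (|A ∖ B| = 0) — true.

4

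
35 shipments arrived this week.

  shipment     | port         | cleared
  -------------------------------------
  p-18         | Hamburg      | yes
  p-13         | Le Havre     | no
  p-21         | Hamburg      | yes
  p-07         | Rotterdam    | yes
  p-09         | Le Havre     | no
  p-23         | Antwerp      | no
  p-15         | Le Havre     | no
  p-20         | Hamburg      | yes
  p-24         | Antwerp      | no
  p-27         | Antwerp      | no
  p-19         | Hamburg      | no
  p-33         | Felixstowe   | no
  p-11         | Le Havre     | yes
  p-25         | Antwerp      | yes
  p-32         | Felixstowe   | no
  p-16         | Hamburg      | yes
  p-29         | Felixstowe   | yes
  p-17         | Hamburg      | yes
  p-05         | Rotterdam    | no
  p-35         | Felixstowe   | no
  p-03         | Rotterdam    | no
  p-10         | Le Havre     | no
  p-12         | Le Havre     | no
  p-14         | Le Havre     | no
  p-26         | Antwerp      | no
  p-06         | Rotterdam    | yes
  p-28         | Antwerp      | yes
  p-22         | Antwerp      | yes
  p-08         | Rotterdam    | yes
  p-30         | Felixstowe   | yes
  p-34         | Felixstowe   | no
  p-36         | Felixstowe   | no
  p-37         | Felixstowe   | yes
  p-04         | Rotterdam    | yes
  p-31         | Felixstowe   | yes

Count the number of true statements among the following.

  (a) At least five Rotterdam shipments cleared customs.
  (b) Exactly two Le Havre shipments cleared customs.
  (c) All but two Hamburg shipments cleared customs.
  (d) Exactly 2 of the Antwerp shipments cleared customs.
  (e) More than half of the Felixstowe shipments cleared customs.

(a) Rotterdam: |A| = 6, |A ∩ B| = 4; needs |A ∩ B| ≥ 5 — false.
(b) Le Havre: |A| = 7, |A ∩ B| = 1; needs |A ∩ B| = 2 — false.
(c) Hamburg: |A| = 6, |A ∩ B| = 5; needs |A ∖ B| = 2 — false.
(d) Antwerp: |A| = 7, |A ∩ B| = 3; needs |A ∩ B| = 2 — false.
(e) Felixstowe: |A| = 9, |A ∩ B| = 4; needs |A ∩ B| > |A ∖ B| — false.

0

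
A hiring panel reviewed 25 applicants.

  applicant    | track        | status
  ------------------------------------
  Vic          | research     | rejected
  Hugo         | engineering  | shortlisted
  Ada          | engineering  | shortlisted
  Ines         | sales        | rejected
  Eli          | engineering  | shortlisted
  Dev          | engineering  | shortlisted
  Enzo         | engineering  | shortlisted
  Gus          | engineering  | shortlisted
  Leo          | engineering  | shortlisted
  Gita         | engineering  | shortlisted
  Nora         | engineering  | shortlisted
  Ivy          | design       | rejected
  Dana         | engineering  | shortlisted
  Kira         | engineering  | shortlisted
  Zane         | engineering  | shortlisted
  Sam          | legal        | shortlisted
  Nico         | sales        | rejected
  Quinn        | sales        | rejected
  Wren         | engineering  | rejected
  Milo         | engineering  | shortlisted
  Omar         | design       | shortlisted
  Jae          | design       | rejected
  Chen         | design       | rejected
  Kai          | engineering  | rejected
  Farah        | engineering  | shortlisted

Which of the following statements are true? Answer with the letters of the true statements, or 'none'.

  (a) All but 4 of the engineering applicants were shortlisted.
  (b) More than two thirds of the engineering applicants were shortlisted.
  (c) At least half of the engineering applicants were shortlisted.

(b), (c)

|A| = 16, |A ∩ B| = 14, |A ∖ B| = 2.
(a) |A ∖ B| = 4: fails.
(b) |A ∩ B| / |A| > 2/3: holds.
(c) |A ∩ B| ≥ |A ∖ B|: holds.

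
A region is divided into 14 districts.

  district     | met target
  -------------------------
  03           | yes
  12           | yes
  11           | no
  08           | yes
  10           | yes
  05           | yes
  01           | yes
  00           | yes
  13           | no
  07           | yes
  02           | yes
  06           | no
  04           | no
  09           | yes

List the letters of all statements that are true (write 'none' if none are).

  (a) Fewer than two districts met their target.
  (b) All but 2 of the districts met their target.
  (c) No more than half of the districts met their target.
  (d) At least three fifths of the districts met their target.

|A| = 14, |A ∩ B| = 10, |A ∖ B| = 4.
(a) |A ∩ B| < 2: fails.
(b) |A ∖ B| = 2: fails.
(c) |A ∩ B| ≤ |A ∖ B|: fails.
(d) |A ∩ B| / |A| ≥ 3/5: holds.

(d)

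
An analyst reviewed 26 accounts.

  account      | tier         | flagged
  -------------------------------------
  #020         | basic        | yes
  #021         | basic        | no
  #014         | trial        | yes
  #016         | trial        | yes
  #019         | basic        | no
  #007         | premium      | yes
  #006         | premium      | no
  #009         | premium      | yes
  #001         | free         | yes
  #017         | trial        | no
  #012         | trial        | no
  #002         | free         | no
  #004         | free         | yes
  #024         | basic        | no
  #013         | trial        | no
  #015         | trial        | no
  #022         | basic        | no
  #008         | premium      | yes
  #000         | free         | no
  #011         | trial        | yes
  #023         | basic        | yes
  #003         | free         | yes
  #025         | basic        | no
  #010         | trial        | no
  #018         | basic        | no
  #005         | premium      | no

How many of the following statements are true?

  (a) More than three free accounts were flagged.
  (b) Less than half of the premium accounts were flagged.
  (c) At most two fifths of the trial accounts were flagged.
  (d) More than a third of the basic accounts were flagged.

1

(a) free: |A| = 5, |A ∩ B| = 3; needs |A ∩ B| > 3 — false.
(b) premium: |A| = 5, |A ∩ B| = 3; needs |A ∩ B| < |A ∖ B| — false.
(c) trial: |A| = 8, |A ∩ B| = 3; needs |A ∩ B| / |A| ≤ 2/5 — true.
(d) basic: |A| = 8, |A ∩ B| = 2; needs |A ∩ B| / |A| > 1/3 — false.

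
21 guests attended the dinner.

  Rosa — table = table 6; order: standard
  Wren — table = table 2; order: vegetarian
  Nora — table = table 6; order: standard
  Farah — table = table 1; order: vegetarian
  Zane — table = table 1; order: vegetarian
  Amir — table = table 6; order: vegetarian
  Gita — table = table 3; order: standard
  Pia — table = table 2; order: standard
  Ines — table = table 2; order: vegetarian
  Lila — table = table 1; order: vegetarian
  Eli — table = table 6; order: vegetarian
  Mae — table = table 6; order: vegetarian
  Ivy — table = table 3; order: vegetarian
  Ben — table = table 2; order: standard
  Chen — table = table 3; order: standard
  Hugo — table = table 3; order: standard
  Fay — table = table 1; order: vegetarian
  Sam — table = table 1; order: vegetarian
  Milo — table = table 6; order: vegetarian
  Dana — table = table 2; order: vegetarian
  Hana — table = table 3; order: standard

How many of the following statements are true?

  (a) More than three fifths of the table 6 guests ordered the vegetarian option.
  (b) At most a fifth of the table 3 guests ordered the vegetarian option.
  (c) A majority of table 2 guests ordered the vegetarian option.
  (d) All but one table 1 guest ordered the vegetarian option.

3

(a) table 6: |A| = 6, |A ∩ B| = 4; needs |A ∩ B| / |A| > 3/5 — true.
(b) table 3: |A| = 5, |A ∩ B| = 1; needs |A ∩ B| / |A| ≤ 1/5 — true.
(c) table 2: |A| = 5, |A ∩ B| = 3; needs |A ∩ B| > |A ∖ B| — true.
(d) table 1: |A| = 5, |A ∩ B| = 5; needs |A ∖ B| = 1 — false.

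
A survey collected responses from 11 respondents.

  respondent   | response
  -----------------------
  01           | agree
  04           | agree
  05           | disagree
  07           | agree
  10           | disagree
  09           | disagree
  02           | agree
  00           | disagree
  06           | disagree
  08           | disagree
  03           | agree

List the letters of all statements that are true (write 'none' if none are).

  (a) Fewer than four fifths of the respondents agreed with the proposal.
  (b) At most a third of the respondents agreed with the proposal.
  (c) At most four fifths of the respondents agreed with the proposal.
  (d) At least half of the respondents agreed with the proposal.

|A| = 11, |A ∩ B| = 5, |A ∖ B| = 6.
(a) |A ∩ B| / |A| < 4/5: holds.
(b) |A ∩ B| / |A| ≤ 1/3: fails.
(c) |A ∩ B| / |A| ≤ 4/5: holds.
(d) |A ∩ B| ≥ |A ∖ B|: fails.

(a), (c)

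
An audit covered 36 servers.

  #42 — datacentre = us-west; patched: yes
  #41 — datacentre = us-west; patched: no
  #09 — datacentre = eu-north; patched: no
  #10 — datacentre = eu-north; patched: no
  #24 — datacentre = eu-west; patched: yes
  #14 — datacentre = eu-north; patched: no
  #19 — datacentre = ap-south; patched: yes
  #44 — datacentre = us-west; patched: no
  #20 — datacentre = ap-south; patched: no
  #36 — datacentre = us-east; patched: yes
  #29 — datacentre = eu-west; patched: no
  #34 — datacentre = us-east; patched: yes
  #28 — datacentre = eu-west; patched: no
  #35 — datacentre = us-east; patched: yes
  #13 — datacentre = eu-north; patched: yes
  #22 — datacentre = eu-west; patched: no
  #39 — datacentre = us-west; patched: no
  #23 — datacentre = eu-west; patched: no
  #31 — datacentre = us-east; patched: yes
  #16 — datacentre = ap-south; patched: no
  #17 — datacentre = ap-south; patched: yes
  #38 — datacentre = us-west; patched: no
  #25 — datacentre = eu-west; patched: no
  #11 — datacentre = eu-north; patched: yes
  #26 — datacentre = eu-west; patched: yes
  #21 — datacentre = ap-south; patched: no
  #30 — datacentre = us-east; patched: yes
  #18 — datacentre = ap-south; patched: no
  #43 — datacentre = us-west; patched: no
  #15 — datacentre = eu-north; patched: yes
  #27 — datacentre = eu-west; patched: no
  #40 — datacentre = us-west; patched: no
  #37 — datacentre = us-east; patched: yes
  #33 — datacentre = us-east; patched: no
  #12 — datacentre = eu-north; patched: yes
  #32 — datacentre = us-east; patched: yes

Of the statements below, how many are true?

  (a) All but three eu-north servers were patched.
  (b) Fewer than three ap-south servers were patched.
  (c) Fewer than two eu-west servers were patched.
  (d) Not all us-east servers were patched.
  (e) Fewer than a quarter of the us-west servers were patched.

(a) eu-north: |A| = 7, |A ∩ B| = 4; needs |A ∖ B| = 3 — true.
(b) ap-south: |A| = 6, |A ∩ B| = 2; needs |A ∩ B| < 3 — true.
(c) eu-west: |A| = 8, |A ∩ B| = 2; needs |A ∩ B| < 2 — false.
(d) us-east: |A| = 8, |A ∩ B| = 7; needs A ⊄ B (|A ∖ B| ≥ 1) — true.
(e) us-west: |A| = 7, |A ∩ B| = 1; needs |A ∩ B| / |A| < 1/4 — true.

4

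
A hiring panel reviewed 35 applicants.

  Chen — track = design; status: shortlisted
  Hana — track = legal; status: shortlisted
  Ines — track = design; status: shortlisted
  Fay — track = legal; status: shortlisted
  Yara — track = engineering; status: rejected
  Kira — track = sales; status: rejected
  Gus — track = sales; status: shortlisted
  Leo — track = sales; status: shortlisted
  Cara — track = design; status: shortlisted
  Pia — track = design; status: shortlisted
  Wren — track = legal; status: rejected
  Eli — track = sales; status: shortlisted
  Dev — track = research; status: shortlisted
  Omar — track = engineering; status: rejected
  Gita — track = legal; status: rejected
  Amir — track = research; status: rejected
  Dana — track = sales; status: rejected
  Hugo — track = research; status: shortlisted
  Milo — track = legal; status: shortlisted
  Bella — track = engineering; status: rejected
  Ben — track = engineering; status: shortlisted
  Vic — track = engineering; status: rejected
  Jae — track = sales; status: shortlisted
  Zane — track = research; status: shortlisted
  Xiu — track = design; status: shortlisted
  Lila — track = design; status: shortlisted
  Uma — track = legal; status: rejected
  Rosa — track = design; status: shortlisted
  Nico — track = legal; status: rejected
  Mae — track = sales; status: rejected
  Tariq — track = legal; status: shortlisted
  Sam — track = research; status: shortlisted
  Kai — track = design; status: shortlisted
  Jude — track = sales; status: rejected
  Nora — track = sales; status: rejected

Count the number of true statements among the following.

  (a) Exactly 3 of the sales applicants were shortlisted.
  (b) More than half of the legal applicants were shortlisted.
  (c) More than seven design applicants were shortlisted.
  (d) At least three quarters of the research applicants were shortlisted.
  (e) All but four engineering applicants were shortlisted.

3

(a) sales: |A| = 9, |A ∩ B| = 4; needs |A ∩ B| = 3 — false.
(b) legal: |A| = 8, |A ∩ B| = 4; needs |A ∩ B| > |A ∖ B| — false.
(c) design: |A| = 8, |A ∩ B| = 8; needs |A ∩ B| > 7 — true.
(d) research: |A| = 5, |A ∩ B| = 4; needs |A ∩ B| / |A| ≥ 3/4 — true.
(e) engineering: |A| = 5, |A ∩ B| = 1; needs |A ∖ B| = 4 — true.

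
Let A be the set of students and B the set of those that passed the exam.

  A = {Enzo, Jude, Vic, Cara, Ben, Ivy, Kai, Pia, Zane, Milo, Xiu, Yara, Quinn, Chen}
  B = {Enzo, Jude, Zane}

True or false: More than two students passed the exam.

The determiner here denotes the relation: |A ∩ B| > 2.
A (the restrictor) = {Enzo, Jude, Vic, Cara, Ben, Ivy, Kai, Pia, Zane, Milo, Xiu, Yara, Quinn, Chen}, |A| = 14.
A ∩ B = {Enzo, Jude, Zane}, so |A ∩ B| = 3.
|A ∩ B| = 3, so the statement is true.

True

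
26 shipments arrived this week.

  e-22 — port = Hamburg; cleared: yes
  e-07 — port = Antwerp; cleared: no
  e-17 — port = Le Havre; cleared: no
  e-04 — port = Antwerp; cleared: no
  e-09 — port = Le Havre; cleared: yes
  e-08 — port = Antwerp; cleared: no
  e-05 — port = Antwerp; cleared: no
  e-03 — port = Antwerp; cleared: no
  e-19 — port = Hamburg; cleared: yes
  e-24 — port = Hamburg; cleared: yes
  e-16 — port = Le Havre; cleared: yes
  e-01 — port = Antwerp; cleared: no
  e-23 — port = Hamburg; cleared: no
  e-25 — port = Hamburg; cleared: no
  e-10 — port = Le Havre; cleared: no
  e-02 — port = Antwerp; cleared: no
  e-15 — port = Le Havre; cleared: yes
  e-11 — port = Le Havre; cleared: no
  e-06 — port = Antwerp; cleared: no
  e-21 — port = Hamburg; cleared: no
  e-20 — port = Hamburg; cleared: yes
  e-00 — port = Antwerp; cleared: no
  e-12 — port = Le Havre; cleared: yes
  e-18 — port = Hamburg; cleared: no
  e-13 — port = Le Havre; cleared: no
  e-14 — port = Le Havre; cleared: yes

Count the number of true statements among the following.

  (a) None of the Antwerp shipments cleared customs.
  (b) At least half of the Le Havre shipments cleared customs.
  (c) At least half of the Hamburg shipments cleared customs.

(a) Antwerp: |A| = 9, |A ∩ B| = 0; needs A ∩ B = ∅ (|A ∩ B| = 0) — true.
(b) Le Havre: |A| = 9, |A ∩ B| = 5; needs |A ∩ B| ≥ |A ∖ B| — true.
(c) Hamburg: |A| = 8, |A ∩ B| = 4; needs |A ∩ B| ≥ |A ∖ B| — true.

3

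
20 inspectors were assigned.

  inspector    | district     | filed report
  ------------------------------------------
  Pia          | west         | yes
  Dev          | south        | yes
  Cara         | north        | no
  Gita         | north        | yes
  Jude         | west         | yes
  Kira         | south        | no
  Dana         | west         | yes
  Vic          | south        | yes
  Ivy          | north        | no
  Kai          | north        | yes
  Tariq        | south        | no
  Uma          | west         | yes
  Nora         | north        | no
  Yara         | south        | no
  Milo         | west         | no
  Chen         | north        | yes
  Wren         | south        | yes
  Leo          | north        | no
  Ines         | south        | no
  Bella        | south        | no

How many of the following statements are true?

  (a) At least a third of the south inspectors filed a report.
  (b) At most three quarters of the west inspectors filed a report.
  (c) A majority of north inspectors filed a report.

(a) south: |A| = 8, |A ∩ B| = 3; needs |A ∩ B| / |A| ≥ 1/3 — true.
(b) west: |A| = 5, |A ∩ B| = 4; needs |A ∩ B| / |A| ≤ 3/4 — false.
(c) north: |A| = 7, |A ∩ B| = 3; needs |A ∩ B| > |A ∖ B| — false.

1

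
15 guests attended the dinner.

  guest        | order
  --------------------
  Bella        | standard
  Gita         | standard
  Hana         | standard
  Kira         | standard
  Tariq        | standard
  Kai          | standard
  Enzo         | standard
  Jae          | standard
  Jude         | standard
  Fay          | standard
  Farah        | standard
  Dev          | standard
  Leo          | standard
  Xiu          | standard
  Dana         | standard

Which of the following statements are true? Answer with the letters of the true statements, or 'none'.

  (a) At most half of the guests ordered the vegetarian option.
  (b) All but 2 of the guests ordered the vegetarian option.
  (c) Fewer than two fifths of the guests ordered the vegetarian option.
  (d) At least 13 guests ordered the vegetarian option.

(a), (c)

|A| = 15, |A ∩ B| = 0, |A ∖ B| = 15.
(a) |A ∩ B| ≤ |A ∖ B|: holds.
(b) |A ∖ B| = 2: fails.
(c) |A ∩ B| / |A| < 2/5: holds.
(d) |A ∩ B| ≥ 13: fails.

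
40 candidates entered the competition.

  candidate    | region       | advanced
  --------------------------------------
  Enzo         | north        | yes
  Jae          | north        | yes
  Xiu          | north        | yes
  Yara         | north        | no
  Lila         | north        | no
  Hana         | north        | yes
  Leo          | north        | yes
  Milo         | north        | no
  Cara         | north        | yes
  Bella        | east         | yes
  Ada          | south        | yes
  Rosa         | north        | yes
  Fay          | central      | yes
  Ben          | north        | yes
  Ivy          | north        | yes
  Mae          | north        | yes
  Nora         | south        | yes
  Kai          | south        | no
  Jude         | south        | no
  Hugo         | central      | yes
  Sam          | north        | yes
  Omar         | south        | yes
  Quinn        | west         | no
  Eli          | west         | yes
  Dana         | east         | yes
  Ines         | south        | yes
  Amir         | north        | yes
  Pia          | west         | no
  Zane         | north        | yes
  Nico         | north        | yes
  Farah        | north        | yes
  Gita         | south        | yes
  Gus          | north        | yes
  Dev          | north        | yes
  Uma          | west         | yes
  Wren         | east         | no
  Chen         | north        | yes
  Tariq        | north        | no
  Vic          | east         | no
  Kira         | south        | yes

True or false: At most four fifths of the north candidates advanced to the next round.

False

The determiner here denotes the relation: |A ∩ B| / |A| ≤ 4/5.
|A| = 22, |A ∩ B| = 18, |A ∖ B| = 4.
|A ∩ B|/|A| = 18/22, so the statement is false.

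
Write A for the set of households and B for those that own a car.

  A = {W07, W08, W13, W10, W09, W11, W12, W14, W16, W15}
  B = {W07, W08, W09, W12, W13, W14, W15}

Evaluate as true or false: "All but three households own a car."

The determiner here denotes the relation: |A ∖ B| = 3.
A (the restrictor) = {W07, W08, W13, W10, W09, W11, W12, W14, W16, W15}, |A| = 10.
A ∖ B = {W10, W11, W16}, so |A ∖ B| = 3.
|A ∖ B| = 3, so the statement is true.

True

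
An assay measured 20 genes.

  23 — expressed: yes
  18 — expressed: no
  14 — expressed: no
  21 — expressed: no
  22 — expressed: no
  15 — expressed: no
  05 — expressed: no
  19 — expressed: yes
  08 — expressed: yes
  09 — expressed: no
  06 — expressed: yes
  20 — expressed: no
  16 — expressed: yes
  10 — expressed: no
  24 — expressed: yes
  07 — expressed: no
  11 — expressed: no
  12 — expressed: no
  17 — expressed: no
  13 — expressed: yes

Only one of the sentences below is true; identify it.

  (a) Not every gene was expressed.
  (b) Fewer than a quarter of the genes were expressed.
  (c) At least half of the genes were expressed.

(a)

|A| = 20, |A ∩ B| = 7, |A ∖ B| = 13.
(a) requires A ⊄ B (|A ∖ B| ≥ 1): true.
(b) requires |A ∩ B| / |A| < 1/4: false.
(c) requires |A ∩ B| ≥ |A ∖ B|: false.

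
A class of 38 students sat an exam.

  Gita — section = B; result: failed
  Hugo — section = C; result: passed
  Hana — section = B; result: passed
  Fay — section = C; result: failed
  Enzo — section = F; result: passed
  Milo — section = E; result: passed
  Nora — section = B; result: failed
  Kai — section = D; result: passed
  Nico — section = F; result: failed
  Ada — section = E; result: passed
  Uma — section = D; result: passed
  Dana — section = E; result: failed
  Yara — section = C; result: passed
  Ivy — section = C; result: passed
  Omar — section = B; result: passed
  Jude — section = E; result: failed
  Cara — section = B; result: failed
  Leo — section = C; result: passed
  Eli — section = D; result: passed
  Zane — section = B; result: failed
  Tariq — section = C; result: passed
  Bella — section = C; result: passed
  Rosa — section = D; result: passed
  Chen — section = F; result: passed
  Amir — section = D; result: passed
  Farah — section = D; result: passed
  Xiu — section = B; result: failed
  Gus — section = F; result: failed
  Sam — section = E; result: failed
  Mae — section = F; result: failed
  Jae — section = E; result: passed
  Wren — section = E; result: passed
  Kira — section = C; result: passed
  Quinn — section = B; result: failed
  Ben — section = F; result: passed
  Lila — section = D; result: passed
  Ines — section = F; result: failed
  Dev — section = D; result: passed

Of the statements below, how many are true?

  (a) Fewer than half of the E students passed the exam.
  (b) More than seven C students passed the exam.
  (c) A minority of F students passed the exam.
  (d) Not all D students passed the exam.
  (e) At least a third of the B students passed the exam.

(a) E: |A| = 7, |A ∩ B| = 4; needs |A ∩ B| < |A ∖ B| — false.
(b) C: |A| = 8, |A ∩ B| = 7; needs |A ∩ B| > 7 — false.
(c) F: |A| = 7, |A ∩ B| = 3; needs |A ∩ B| < |A ∖ B| — true.
(d) D: |A| = 8, |A ∩ B| = 8; needs A ⊄ B (|A ∖ B| ≥ 1) — false.
(e) B: |A| = 8, |A ∩ B| = 2; needs |A ∩ B| / |A| ≥ 1/3 — false.

1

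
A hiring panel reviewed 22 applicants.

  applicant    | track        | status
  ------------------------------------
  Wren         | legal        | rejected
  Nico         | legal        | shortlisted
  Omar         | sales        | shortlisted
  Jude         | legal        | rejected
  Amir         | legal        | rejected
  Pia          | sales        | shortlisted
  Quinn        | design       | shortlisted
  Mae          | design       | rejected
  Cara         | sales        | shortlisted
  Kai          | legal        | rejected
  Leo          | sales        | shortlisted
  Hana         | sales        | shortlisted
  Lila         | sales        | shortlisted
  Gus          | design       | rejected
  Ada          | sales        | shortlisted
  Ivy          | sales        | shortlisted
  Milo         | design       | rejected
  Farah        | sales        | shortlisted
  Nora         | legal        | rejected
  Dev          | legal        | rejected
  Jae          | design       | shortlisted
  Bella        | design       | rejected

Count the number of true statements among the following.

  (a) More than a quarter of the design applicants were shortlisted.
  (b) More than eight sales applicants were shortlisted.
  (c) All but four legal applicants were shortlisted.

2

(a) design: |A| = 6, |A ∩ B| = 2; needs |A ∩ B| / |A| > 1/4 — true.
(b) sales: |A| = 9, |A ∩ B| = 9; needs |A ∩ B| > 8 — true.
(c) legal: |A| = 7, |A ∩ B| = 1; needs |A ∖ B| = 4 — false.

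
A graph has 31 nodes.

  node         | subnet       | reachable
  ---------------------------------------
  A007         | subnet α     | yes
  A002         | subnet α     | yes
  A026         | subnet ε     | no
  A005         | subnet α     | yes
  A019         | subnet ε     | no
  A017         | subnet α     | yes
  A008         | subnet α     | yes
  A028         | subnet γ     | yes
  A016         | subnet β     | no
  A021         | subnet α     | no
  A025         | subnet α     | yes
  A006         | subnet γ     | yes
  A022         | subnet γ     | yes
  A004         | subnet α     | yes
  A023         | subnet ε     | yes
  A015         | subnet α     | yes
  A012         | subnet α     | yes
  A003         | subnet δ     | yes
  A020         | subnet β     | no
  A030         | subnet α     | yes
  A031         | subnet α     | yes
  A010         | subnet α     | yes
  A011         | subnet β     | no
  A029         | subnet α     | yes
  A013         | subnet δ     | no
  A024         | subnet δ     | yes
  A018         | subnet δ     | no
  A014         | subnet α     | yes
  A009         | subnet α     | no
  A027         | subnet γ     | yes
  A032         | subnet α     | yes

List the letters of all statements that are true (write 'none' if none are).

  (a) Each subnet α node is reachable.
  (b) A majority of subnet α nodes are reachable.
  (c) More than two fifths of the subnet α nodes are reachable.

|A| = 17, |A ∩ B| = 15, |A ∖ B| = 2.
(a) A ⊆ B, i.e. every element of A is in B (|A ∖ B| = 0): fails.
(b) |A ∩ B| > |A ∖ B|: holds.
(c) |A ∩ B| / |A| > 2/5: holds.

(b), (c)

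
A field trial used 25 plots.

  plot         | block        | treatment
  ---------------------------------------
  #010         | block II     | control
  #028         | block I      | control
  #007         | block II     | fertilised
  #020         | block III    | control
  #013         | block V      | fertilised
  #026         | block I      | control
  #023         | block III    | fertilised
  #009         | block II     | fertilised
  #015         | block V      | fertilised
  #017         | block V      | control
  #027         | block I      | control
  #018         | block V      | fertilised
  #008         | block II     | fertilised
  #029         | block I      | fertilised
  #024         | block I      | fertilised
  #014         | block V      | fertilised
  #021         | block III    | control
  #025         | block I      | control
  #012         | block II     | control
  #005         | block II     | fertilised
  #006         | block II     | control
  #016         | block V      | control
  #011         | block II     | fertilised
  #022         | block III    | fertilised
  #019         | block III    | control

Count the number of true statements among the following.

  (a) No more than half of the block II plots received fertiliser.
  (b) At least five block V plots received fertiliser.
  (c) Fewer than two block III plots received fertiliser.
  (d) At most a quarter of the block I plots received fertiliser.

0

(a) block II: |A| = 8, |A ∩ B| = 5; needs |A ∩ B| ≤ |A ∖ B| — false.
(b) block V: |A| = 6, |A ∩ B| = 4; needs |A ∩ B| ≥ 5 — false.
(c) block III: |A| = 5, |A ∩ B| = 2; needs |A ∩ B| < 2 — false.
(d) block I: |A| = 6, |A ∩ B| = 2; needs |A ∩ B| / |A| ≤ 1/4 — false.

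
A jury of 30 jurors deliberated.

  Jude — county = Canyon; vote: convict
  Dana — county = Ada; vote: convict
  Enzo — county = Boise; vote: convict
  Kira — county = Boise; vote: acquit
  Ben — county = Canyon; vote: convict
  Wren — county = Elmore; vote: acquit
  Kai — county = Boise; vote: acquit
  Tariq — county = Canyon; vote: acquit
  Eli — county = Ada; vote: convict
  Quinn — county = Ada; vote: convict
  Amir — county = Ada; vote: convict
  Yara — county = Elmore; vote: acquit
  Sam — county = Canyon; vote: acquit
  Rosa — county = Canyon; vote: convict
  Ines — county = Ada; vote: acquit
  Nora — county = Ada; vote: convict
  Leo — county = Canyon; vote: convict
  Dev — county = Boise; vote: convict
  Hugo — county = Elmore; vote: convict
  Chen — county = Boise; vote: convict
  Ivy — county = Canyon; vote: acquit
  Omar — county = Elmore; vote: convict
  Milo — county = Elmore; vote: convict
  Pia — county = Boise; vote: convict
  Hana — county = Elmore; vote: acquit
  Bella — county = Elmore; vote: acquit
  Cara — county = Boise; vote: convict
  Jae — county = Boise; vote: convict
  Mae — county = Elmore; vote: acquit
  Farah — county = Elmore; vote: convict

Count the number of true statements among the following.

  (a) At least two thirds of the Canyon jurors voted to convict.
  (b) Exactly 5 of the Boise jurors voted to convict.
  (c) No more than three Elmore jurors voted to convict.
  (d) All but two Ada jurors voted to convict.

(a) Canyon: |A| = 7, |A ∩ B| = 4; needs |A ∩ B| / |A| ≥ 2/3 — false.
(b) Boise: |A| = 8, |A ∩ B| = 6; needs |A ∩ B| = 5 — false.
(c) Elmore: |A| = 9, |A ∩ B| = 4; needs |A ∩ B| ≤ 3 — false.
(d) Ada: |A| = 6, |A ∩ B| = 5; needs |A ∖ B| = 2 — false.

0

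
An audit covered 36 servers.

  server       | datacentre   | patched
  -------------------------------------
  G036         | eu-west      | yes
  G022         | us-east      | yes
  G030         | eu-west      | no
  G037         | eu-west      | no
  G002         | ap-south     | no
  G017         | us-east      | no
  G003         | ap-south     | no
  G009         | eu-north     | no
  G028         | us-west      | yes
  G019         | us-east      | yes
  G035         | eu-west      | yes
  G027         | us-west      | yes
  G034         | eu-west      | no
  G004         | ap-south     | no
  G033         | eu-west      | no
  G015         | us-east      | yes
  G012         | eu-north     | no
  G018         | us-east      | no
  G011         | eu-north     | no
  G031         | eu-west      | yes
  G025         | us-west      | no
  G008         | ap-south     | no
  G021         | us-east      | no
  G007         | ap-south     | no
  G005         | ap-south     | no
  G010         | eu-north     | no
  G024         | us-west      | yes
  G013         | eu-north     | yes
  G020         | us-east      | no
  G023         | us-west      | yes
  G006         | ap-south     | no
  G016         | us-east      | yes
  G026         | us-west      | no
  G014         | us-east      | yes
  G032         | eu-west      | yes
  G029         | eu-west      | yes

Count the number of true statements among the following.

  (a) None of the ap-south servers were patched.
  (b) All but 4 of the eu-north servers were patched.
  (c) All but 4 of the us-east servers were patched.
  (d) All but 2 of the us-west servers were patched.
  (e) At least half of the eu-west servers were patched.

5

(a) ap-south: |A| = 7, |A ∩ B| = 0; needs A ∩ B = ∅ (|A ∩ B| = 0) — true.
(b) eu-north: |A| = 5, |A ∩ B| = 1; needs |A ∖ B| = 4 — true.
(c) us-east: |A| = 9, |A ∩ B| = 5; needs |A ∖ B| = 4 — true.
(d) us-west: |A| = 6, |A ∩ B| = 4; needs |A ∖ B| = 2 — true.
(e) eu-west: |A| = 9, |A ∩ B| = 5; needs |A ∩ B| ≥ |A ∖ B| — true.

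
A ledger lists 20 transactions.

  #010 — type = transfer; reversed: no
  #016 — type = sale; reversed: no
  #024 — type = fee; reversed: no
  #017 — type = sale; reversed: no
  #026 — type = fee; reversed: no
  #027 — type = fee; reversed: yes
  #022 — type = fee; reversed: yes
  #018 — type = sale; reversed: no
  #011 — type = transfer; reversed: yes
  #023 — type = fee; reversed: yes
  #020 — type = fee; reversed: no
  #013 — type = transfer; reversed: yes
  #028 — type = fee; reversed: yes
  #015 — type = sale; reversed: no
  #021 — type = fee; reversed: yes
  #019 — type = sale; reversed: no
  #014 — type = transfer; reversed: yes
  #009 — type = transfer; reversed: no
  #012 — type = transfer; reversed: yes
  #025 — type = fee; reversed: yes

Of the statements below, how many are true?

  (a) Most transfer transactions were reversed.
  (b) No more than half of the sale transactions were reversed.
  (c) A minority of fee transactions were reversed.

2

(a) transfer: |A| = 6, |A ∩ B| = 4; needs |A ∩ B| > |A ∖ B| — true.
(b) sale: |A| = 5, |A ∩ B| = 0; needs |A ∩ B| ≤ |A ∖ B| — true.
(c) fee: |A| = 9, |A ∩ B| = 6; needs |A ∩ B| < |A ∖ B| — false.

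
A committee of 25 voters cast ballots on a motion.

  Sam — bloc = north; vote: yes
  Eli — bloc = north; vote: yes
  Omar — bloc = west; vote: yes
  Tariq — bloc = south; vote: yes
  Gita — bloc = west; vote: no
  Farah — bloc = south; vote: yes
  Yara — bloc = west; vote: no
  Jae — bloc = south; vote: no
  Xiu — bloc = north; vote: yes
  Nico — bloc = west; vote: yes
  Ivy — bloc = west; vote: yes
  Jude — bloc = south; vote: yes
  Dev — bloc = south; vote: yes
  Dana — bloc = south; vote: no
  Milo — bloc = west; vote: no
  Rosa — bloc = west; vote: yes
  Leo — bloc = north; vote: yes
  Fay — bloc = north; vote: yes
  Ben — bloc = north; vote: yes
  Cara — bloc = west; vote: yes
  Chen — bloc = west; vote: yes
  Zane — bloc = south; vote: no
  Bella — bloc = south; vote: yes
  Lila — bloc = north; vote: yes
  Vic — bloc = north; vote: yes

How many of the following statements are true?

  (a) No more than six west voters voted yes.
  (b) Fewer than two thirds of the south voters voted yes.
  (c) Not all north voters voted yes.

(a) west: |A| = 9, |A ∩ B| = 6; needs |A ∩ B| ≤ 6 — true.
(b) south: |A| = 8, |A ∩ B| = 5; needs |A ∩ B| / |A| < 2/3 — true.
(c) north: |A| = 8, |A ∩ B| = 8; needs A ⊄ B (|A ∖ B| ≥ 1) — false.

2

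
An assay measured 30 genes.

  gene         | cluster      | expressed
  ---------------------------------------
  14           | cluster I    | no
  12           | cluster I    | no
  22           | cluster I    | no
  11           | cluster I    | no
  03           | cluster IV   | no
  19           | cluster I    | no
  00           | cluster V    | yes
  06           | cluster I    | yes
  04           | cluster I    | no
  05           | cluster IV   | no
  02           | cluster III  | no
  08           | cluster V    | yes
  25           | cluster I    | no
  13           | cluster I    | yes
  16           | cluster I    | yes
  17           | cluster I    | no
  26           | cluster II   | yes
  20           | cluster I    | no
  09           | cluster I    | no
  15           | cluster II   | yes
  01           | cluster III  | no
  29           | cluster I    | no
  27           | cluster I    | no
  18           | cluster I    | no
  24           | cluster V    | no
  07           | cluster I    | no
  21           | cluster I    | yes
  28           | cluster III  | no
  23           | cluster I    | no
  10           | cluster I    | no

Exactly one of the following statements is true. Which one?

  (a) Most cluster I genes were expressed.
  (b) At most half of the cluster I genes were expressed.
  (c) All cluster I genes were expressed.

(b)

|A| = 20, |A ∩ B| = 4, |A ∖ B| = 16.
(a) requires |A ∩ B| > |A ∖ B|: false.
(b) requires |A ∩ B| ≤ |A ∖ B|: true.
(c) requires A ⊆ B, i.e. every element of A is in B (|A ∖ B| = 0): false.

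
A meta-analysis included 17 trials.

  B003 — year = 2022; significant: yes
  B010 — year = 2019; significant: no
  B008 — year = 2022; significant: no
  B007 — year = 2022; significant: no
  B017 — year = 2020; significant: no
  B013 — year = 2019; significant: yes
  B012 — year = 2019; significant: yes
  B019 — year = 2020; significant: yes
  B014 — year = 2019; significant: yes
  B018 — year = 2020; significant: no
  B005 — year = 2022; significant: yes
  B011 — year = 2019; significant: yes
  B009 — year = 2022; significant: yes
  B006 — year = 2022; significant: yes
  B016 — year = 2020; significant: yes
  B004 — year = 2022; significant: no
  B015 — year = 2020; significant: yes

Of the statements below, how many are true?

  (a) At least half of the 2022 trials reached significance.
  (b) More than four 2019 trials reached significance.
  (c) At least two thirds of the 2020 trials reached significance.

1

(a) 2022: |A| = 7, |A ∩ B| = 4; needs |A ∩ B| ≥ |A ∖ B| — true.
(b) 2019: |A| = 5, |A ∩ B| = 4; needs |A ∩ B| > 4 — false.
(c) 2020: |A| = 5, |A ∩ B| = 3; needs |A ∩ B| / |A| ≥ 2/3 — false.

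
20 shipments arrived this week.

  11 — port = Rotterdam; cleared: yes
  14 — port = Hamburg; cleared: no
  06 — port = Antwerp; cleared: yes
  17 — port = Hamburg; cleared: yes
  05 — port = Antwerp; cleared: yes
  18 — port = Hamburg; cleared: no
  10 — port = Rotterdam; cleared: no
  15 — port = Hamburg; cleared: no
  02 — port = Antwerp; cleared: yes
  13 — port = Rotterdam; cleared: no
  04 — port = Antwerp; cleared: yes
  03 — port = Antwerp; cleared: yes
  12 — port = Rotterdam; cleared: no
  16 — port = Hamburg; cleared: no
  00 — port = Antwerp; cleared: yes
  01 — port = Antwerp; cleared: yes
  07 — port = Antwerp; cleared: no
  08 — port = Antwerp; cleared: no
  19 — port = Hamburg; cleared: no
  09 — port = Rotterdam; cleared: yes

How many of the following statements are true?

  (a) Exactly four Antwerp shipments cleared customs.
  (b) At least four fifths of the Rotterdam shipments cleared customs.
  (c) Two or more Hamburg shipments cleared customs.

0

(a) Antwerp: |A| = 9, |A ∩ B| = 7; needs |A ∩ B| = 4 — false.
(b) Rotterdam: |A| = 5, |A ∩ B| = 2; needs |A ∩ B| / |A| ≥ 4/5 — false.
(c) Hamburg: |A| = 6, |A ∩ B| = 1; needs |A ∩ B| ≥ 2 — false.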